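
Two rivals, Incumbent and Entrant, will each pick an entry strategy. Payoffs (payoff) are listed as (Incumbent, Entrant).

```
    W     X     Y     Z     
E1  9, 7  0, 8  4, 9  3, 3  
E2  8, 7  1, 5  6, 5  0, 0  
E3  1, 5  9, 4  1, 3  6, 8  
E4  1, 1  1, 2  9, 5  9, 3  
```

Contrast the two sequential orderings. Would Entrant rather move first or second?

first

If Incumbent leads: Entrant's best replies are E1→Y, E2→W, E3→Z, E4→Y; Incumbent's induced payoffs 4, 8, 6, 9; outcome (E4, Y), payoffs (9, 5).
If Entrant leads: Incumbent's best replies are W→E1, X→E3, Y→E4, Z→E4; Entrant's induced payoffs 7, 4, 5, 3; outcome (E1, W), payoffs (9, 7).
Entrant gets 7 moving first and 5 moving second, so Entrant prefers to move first.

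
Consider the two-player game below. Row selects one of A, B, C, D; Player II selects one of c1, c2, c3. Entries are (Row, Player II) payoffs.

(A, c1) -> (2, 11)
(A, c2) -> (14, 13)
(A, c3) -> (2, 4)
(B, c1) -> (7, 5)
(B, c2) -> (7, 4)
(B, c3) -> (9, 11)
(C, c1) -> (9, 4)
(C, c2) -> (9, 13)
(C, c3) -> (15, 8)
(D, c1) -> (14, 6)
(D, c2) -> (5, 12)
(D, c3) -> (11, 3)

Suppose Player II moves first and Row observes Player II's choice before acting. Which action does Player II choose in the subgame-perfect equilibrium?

c2

Row best-responds to each possible Player II move:
- c1: Row compares 2, 7, 9, 14 and picks D; Player II would get 6.
- c2: Row compares 14, 7, 9, 5 and picks A; Player II would get 13.
- c3: Row compares 2, 9, 15, 11 and picks C; Player II would get 8.
Player II's induced payoffs are 6, 13, 8, so Player II commits to c2. Subgame-perfect outcome: (A, c2) with payoffs (14, 13).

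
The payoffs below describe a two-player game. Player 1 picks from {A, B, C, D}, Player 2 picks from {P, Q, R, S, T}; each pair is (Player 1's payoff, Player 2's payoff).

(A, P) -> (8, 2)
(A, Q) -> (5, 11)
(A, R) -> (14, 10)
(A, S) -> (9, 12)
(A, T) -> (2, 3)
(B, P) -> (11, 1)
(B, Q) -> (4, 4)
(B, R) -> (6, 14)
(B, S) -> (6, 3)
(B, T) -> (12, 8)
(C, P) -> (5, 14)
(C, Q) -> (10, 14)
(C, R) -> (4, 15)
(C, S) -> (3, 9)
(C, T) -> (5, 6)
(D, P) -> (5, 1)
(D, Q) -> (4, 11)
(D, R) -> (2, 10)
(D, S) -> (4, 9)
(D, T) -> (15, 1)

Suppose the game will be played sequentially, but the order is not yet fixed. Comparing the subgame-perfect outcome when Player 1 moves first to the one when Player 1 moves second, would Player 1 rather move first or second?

If Player 1 leads: Player 2's best replies are A→S, B→R, C→R, D→Q; Player 1's induced payoffs 9, 6, 4, 4; outcome (A, S), payoffs (9, 12).
If Player 2 leads: Player 1's best replies are P→B, Q→C, R→A, S→A, T→D; Player 2's induced payoffs 1, 14, 10, 12, 1; outcome (C, Q), payoffs (10, 14).
Player 1 gets 9 moving first and 10 moving second, so Player 1 prefers to move second.

second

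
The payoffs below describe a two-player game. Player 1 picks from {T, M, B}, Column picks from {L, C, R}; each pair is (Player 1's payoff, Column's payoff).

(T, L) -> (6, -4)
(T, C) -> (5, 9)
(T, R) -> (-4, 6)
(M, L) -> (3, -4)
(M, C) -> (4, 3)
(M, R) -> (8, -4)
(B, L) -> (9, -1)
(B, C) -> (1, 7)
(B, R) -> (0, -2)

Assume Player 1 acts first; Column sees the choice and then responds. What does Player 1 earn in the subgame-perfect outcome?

5

Work backward from Column's decision.
- T: BR = C, leader payoff 5.
- M: BR = C, leader payoff 4.
- B: BR = C, leader payoff 1.
Maximizing over 5, 4, 1, Player 1 chooses T. Subgame-perfect outcome: (T, C) with payoffs (5, 9).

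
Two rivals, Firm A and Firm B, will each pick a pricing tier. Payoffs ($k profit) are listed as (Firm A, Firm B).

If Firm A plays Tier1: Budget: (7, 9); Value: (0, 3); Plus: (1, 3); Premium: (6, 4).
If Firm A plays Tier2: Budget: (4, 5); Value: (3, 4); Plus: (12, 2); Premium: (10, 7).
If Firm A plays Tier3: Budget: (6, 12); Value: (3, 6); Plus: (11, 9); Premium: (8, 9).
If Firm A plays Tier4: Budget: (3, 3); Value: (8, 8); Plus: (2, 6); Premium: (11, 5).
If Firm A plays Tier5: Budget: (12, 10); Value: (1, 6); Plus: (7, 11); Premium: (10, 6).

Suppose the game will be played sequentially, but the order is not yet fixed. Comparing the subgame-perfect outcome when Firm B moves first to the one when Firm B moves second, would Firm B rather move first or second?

If Firm A leads: Firm B's best replies are Tier1→Budget, Tier2→Premium, Tier3→Budget, Tier4→Value, Tier5→Plus; Firm A's induced payoffs 7, 10, 6, 8, 7; outcome (Tier2, Premium), payoffs (10, 7).
If Firm B leads: Firm A's best replies are Budget→Tier5, Value→Tier4, Plus→Tier2, Premium→Tier4; Firm B's induced payoffs 10, 8, 2, 5; outcome (Tier5, Budget), payoffs (12, 10).
Firm B gets 10 moving first and 7 moving second, so Firm B prefers to move first.

first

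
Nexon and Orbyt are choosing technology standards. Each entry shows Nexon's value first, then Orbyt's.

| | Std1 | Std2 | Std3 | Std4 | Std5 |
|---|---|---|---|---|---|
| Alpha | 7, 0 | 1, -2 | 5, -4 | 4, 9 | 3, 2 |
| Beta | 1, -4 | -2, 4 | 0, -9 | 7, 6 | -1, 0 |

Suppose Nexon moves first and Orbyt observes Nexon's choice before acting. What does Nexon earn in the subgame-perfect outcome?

7

Backward induction with Nexon moving first.
- Alpha: BR = Std4, leader payoff 4.
- Beta: BR = Std4, leader payoff 7.
Nexon's induced payoffs are 4, 7, so Nexon commits to Beta. Subgame-perfect outcome: (Beta, Std4) with payoffs (7, 6).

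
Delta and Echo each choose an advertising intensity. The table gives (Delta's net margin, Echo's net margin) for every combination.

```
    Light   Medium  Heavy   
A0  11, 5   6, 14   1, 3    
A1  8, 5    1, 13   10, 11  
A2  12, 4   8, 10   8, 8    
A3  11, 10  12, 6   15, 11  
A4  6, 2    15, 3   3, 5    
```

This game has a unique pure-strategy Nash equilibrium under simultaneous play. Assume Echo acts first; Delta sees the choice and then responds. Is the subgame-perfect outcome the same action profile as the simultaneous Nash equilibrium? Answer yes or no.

Backward induction with Echo moving first.
- Light: Delta compares 11, 8, 12, 11, 6 and picks A2; Echo would get 4.
- Medium: Delta compares 6, 1, 8, 12, 15 and picks A4; Echo would get 3.
- Heavy: Delta compares 1, 10, 8, 15, 3 and picks A3; Echo would get 11.
Maximizing over 4, 3, 11, Echo chooses Heavy. Subgame-perfect outcome: (A3, Heavy) with payoffs (15, 11).
For the simultaneous game, intersect best replies.
Delta's best replies: Light→A2; Medium→A4; Heavy→A3.
Echo's best replies: A0→Medium; A1→Medium; A2→Medium; A3→Heavy; A4→Heavy.
Only (A3, Heavy) has each player best-responding; Nash payoffs (15, 11).
Sequential outcome (A3, Heavy) coincides with the Nash profile (A3, Heavy).

yes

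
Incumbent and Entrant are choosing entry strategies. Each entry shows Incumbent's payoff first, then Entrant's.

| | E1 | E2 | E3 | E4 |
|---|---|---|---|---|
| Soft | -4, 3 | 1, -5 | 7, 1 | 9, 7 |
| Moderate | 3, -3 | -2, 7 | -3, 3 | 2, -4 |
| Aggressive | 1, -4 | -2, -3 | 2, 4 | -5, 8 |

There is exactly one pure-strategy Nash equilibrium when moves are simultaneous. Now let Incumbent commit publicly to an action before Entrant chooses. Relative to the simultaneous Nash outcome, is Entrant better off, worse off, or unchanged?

unchanged

Solve by backward induction (Incumbent leads).
- Soft: Entrant compares 3, -5, 1, 7 and picks E4; Incumbent would get 9.
- Moderate: Entrant compares -3, 7, 3, -4 and picks E2; Incumbent would get -2.
- Aggressive: Entrant compares -4, -3, 4, 8 and picks E4; Incumbent would get -5.
Among 9, -2, -5, the best is 9 at Soft. Subgame-perfect outcome: (Soft, E4) with payoffs (9, 7).
For the simultaneous game, intersect best replies.
Incumbent's best replies: E1→Moderate; E2→Soft; E3→Soft; E4→Soft.
Entrant's best replies: Soft→E4; Moderate→E2; Aggressive→E4.
Only (Soft, E4) has each player best-responding; Nash payoffs (9, 7).
Entrant earns 7 sequentially versus 7 at the Nash outcome: unchanged.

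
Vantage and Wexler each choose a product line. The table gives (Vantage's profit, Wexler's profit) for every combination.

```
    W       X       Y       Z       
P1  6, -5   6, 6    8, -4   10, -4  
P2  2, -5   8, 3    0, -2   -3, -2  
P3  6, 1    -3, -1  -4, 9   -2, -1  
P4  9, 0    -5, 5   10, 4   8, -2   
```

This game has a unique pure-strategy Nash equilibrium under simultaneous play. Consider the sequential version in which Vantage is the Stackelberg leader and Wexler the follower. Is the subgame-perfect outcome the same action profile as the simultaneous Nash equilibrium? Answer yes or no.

yes

Solve by backward induction (Vantage leads).
- P1: BR = X, leader payoff 6.
- P2: BR = X, leader payoff 8.
- P3: BR = Y, leader payoff -4.
- P4: BR = X, leader payoff -5.
Among 6, 8, -4, -5, the best is 8 at P2. Subgame-perfect outcome: (P2, X) with payoffs (8, 3).
Under simultaneous play:
Vantage's best replies: W→P4; X→P2; Y→P4; Z→P1.
Wexler's best replies: P1→X; P2→X; P3→Y; P4→X.
Only (P2, X) has each player best-responding; Nash payoffs (8, 3).
Sequential outcome (P2, X) coincides with the Nash profile (P2, X).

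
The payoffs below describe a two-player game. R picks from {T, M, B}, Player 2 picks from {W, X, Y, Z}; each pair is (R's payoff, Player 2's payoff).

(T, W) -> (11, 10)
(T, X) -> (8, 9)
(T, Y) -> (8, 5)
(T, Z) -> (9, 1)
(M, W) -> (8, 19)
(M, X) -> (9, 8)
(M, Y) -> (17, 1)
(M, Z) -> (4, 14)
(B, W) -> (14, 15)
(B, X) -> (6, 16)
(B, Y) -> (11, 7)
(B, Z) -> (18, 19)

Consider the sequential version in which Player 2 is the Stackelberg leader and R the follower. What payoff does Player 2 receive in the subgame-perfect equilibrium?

19

Solve by backward induction (Player 2 leads).
- W → R plays B (best of 11, 8, 14); Player 2 gets 15.
- X → R plays M (best of 8, 9, 6); Player 2 gets 8.
- Y → R plays M (best of 8, 17, 11); Player 2 gets 1.
- Z → R plays B (best of 9, 4, 18); Player 2 gets 19.
Among 15, 8, 1, 19, the best is 19 at Z. Subgame-perfect outcome: (B, Z) with payoffs (18, 19).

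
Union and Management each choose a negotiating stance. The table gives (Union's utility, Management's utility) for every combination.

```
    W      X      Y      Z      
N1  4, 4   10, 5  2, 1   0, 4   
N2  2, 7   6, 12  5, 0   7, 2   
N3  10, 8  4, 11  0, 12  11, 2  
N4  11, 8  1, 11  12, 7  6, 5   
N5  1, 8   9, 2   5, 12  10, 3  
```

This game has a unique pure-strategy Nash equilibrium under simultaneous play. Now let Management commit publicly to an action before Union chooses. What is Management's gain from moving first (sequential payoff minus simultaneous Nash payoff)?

3

Work backward from Union's decision.
- W: Union compares 4, 2, 10, 11, 1 and picks N4; Management would get 8.
- X: Union compares 10, 6, 4, 1, 9 and picks N1; Management would get 5.
- Y: Union compares 2, 5, 0, 12, 5 and picks N4; Management would get 7.
- Z: Union compares 0, 7, 11, 6, 10 and picks N3; Management would get 2.
Among 8, 5, 7, 2, the best is 8 at W. Subgame-perfect outcome: (N4, W) with payoffs (11, 8).
Under simultaneous play:
Union's best replies: W→N4; X→N1; Y→N4; Z→N3.
Management's best replies: N1→X; N2→X; N3→Y; N4→X; N5→Y.
The unique mutual best reply is (N1, X), giving (10, 5).
Management's commitment gain: 8 − 5 = 3.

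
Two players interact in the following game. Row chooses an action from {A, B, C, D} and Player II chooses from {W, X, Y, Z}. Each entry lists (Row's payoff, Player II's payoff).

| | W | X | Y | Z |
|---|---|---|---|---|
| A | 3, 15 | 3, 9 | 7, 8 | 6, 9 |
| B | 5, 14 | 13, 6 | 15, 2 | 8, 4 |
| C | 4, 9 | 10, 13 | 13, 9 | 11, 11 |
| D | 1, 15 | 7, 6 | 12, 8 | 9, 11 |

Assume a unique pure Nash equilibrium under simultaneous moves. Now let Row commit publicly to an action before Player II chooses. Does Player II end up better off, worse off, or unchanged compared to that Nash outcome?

worse off

Player II best-responds to each possible Row move:
- A → Player II plays W (best of 15, 9, 8, 9); Row gets 3.
- B → Player II plays W (best of 14, 6, 2, 4); Row gets 5.
- C → Player II plays X (best of 9, 13, 9, 11); Row gets 10.
- D → Player II plays W (best of 15, 6, 8, 11); Row gets 1.
Maximizing over 3, 5, 10, 1, Row chooses C. Subgame-perfect outcome: (C, X) with payoffs (10, 13).
For the simultaneous game, intersect best replies.
Row's best replies: W→B; X→B; Y→B; Z→C.
Player II's best replies: A→W; B→W; C→X; D→W.
Only (B, W) has each player best-responding; Nash payoffs (5, 14).
Player II earns 13 sequentially versus 14 at the Nash outcome: worse off.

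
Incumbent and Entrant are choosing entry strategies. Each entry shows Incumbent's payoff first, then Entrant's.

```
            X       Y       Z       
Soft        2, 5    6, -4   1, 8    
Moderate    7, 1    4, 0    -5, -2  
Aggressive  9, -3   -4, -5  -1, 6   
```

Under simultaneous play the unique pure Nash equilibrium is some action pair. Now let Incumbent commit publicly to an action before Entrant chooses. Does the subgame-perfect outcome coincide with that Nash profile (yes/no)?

no

Entrant best-responds to each possible Incumbent move:
- Soft → Entrant plays Z (best of 5, -4, 8); Incumbent gets 1.
- Moderate → Entrant plays X (best of 1, 0, -2); Incumbent gets 7.
- Aggressive → Entrant plays Z (best of -3, -5, 6); Incumbent gets -1.
Incumbent's induced payoffs are 1, 7, -1, so Incumbent commits to Moderate. Subgame-perfect outcome: (Moderate, X) with payoffs (7, 1).
Under simultaneous play:
Incumbent's best replies: X→Aggressive; Y→Soft; Z→Soft.
Entrant's best replies: Soft→Z; Moderate→X; Aggressive→Z.
The unique mutual best reply is (Soft, Z), giving (1, 8).
Sequential outcome (Moderate, X) differs from the Nash profile (Soft, Z).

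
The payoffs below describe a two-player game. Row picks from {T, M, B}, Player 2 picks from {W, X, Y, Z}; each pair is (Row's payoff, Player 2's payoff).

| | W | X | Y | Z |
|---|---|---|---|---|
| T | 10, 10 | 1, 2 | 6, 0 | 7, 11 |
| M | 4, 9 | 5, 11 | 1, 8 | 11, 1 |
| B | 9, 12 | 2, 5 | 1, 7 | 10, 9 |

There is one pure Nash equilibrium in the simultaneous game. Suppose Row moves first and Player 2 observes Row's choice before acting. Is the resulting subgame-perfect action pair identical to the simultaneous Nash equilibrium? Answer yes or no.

no

Work backward from Player 2's decision.
- T: BR = Z, leader payoff 7.
- M: BR = X, leader payoff 5.
- B: BR = W, leader payoff 9.
Row's induced payoffs are 7, 5, 9, so Row commits to B. Subgame-perfect outcome: (B, W) with payoffs (9, 12).
For the simultaneous game, intersect best replies.
Row's best replies: W→T; X→M; Y→T; Z→M.
Player 2's best replies: T→Z; M→X; B→W.
The unique mutual best reply is (M, X), giving (5, 11).
Sequential outcome (B, W) differs from the Nash profile (M, X).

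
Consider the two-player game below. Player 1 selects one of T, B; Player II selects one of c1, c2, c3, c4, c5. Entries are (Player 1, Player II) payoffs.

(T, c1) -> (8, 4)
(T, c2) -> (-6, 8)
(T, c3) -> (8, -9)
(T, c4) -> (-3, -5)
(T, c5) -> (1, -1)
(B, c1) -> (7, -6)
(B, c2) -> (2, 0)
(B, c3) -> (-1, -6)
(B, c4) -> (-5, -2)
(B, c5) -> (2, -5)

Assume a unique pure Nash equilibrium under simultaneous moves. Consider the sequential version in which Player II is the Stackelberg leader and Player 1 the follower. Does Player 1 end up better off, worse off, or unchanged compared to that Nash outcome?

better off

Backward induction with Player II moving first.
- c1: BR = T, leader payoff 4.
- c2: BR = B, leader payoff 0.
- c3: BR = T, leader payoff -9.
- c4: BR = T, leader payoff -5.
- c5: BR = B, leader payoff -5.
Among 4, 0, -9, -5, -5, the best is 4 at c1. Subgame-perfect outcome: (T, c1) with payoffs (8, 4).
For the simultaneous game, intersect best replies.
Player 1's best replies: c1→T; c2→B; c3→T; c4→T; c5→B.
Player II's best replies: T→c2; B→c2.
Only (B, c2) has each player best-responding; Nash payoffs (2, 0).
Player 1 earns 8 sequentially versus 2 at the Nash outcome: better off.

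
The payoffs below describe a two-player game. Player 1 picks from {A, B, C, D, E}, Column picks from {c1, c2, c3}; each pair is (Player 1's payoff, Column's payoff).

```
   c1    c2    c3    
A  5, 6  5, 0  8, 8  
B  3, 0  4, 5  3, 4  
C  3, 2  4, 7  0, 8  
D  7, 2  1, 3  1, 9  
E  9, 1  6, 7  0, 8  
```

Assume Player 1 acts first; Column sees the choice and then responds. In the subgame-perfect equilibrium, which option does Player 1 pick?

A

Work backward from Column's decision.
- A → Column plays c3 (best of 6, 0, 8); Player 1 gets 8.
- B → Column plays c2 (best of 0, 5, 4); Player 1 gets 4.
- C → Column plays c3 (best of 2, 7, 8); Player 1 gets 0.
- D → Column plays c3 (best of 2, 3, 9); Player 1 gets 1.
- E → Column plays c3 (best of 1, 7, 8); Player 1 gets 0.
Among 8, 4, 0, 1, 0, the best is 8 at A. Subgame-perfect outcome: (A, c3) with payoffs (8, 8).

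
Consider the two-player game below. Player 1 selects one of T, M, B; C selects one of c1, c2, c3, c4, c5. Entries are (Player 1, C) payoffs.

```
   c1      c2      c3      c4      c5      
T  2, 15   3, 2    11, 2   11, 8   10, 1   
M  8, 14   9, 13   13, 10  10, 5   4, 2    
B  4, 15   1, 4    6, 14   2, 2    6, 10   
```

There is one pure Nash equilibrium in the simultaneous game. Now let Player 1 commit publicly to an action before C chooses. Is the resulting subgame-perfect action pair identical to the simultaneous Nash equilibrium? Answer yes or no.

yes

Work backward from C's decision.
- T → C plays c1 (best of 15, 2, 2, 8, 1); Player 1 gets 2.
- M → C plays c1 (best of 14, 13, 10, 5, 2); Player 1 gets 8.
- B → C plays c1 (best of 15, 4, 14, 2, 10); Player 1 gets 4.
Among 2, 8, 4, the best is 8 at M. Subgame-perfect outcome: (M, c1) with payoffs (8, 14).
For the simultaneous game, intersect best replies.
Player 1's best replies: c1→M; c2→M; c3→M; c4→T; c5→T.
C's best replies: T→c1; M→c1; B→c1.
The unique mutual best reply is (M, c1), giving (8, 14).
Sequential outcome (M, c1) coincides with the Nash profile (M, c1).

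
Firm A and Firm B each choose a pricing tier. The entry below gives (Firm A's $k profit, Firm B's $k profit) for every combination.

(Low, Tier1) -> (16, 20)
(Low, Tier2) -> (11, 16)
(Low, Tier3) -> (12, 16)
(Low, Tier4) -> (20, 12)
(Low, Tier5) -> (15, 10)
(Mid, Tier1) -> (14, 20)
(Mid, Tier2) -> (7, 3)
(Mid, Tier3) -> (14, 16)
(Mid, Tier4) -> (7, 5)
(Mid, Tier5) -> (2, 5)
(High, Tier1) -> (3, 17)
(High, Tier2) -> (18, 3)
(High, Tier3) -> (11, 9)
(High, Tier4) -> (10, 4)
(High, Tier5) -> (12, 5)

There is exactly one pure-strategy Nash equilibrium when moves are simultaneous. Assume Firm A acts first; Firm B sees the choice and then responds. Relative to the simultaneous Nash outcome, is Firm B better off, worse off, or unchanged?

Solve by backward induction (Firm A leads).
- Low → Firm B plays Tier1 (best of 20, 16, 16, 12, 10); Firm A gets 16.
- Mid → Firm B plays Tier1 (best of 20, 3, 16, 5, 5); Firm A gets 14.
- High → Firm B plays Tier1 (best of 17, 3, 9, 4, 5); Firm A gets 3.
Firm A's induced payoffs are 16, 14, 3, so Firm A commits to Low. Subgame-perfect outcome: (Low, Tier1) with payoffs (16, 20).
For the simultaneous game, intersect best replies.
Firm A's best replies: Tier1→Low; Tier2→High; Tier3→Mid; Tier4→Low; Tier5→Low.
Firm B's best replies: Low→Tier1; Mid→Tier1; High→Tier1.
The unique mutual best reply is (Low, Tier1), giving (16, 20).
Firm B earns 20 sequentially versus 20 at the Nash outcome: unchanged.

unchanged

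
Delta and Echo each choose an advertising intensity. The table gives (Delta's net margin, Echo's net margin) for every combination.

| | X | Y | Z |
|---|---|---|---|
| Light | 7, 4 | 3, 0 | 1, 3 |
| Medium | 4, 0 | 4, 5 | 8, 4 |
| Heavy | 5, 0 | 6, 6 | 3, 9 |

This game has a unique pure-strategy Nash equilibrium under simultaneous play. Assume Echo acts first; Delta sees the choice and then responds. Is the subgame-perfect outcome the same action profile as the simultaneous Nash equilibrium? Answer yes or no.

no

Delta best-responds to each possible Echo move:
- X: Delta compares 7, 4, 5 and picks Light; Echo would get 4.
- Y: Delta compares 3, 4, 6 and picks Heavy; Echo would get 6.
- Z: Delta compares 1, 8, 3 and picks Medium; Echo would get 4.
Maximizing over 4, 6, 4, Echo chooses Y. Subgame-perfect outcome: (Heavy, Y) with payoffs (6, 6).
For the simultaneous game, intersect best replies.
Delta's best replies: X→Light; Y→Heavy; Z→Medium.
Echo's best replies: Light→X; Medium→Y; Heavy→Z.
The unique mutual best reply is (Light, X), giving (7, 4).
Sequential outcome (Heavy, Y) differs from the Nash profile (Light, X).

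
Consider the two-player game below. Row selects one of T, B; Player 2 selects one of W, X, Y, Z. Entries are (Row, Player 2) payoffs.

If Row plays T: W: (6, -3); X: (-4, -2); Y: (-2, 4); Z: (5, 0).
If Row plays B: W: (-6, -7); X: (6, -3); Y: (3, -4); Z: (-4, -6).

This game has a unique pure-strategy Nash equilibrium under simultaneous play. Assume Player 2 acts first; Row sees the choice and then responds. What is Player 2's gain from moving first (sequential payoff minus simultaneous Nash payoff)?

3

Solve by backward induction (Player 2 leads).
- W → Row plays T (best of 6, -6); Player 2 gets -3.
- X → Row plays B (best of -4, 6); Player 2 gets -3.
- Y → Row plays B (best of -2, 3); Player 2 gets -4.
- Z → Row plays T (best of 5, -4); Player 2 gets 0.
Among -3, -3, -4, 0, the best is 0 at Z. Subgame-perfect outcome: (T, Z) with payoffs (5, 0).
Now find the simultaneous Nash equilibrium.
Row's best replies: W→T; X→B; Y→B; Z→T.
Player 2's best replies: T→Y; B→X.
Only (B, X) has each player best-responding; Nash payoffs (6, -3).
Player 2's commitment gain: 0 − -3 = 3.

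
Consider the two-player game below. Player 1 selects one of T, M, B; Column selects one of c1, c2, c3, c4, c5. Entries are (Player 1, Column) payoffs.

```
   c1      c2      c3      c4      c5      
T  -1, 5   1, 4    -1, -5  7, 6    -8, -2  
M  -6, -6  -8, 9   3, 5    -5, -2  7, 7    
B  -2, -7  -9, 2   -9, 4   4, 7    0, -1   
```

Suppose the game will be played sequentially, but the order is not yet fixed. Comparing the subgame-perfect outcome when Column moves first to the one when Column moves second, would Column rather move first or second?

If Player 1 leads: Column's best replies are T→c4, M→c2, B→c4; Player 1's induced payoffs 7, -8, 4; outcome (T, c4), payoffs (7, 6).
If Column leads: Player 1's best replies are c1→T, c2→T, c3→M, c4→T, c5→M; Column's induced payoffs 5, 4, 5, 6, 7; outcome (M, c5), payoffs (7, 7).
Column gets 7 moving first and 6 moving second, so Column prefers to move first.

first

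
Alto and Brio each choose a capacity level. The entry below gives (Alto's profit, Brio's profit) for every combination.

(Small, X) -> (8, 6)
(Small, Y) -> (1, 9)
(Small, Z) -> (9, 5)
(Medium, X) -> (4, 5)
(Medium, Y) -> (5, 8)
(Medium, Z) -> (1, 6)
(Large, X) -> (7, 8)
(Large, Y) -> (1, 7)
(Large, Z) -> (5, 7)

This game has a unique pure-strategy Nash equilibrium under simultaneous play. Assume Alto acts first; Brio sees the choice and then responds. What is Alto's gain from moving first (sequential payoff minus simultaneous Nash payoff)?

2

Brio best-responds to each possible Alto move:
- Small → Brio plays Y (best of 6, 9, 5); Alto gets 1.
- Medium → Brio plays Y (best of 5, 8, 6); Alto gets 5.
- Large → Brio plays X (best of 8, 7, 7); Alto gets 7.
Among 1, 5, 7, the best is 7 at Large. Subgame-perfect outcome: (Large, X) with payoffs (7, 8).
For the simultaneous game, intersect best replies.
Alto's best replies: X→Small; Y→Medium; Z→Small.
Brio's best replies: Small→Y; Medium→Y; Large→X.
Only (Medium, Y) has each player best-responding; Nash payoffs (5, 8).
Alto's commitment gain: 7 − 5 = 2.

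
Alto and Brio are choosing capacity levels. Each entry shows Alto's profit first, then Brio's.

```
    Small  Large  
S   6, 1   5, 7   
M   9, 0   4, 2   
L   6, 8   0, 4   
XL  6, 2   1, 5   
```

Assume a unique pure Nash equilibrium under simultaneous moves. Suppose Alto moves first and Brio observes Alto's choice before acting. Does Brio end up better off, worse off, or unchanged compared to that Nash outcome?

Brio best-responds to each possible Alto move:
- S → Brio plays Large (best of 1, 7); Alto gets 5.
- M → Brio plays Large (best of 0, 2); Alto gets 4.
- L → Brio plays Small (best of 8, 4); Alto gets 6.
- XL → Brio plays Large (best of 2, 5); Alto gets 1.
Maximizing over 5, 4, 6, 1, Alto chooses L. Subgame-perfect outcome: (L, Small) with payoffs (6, 8).
For the simultaneous game, intersect best replies.
Alto's best replies: Small→M; Large→S.
Brio's best replies: S→Large; M→Large; L→Small; XL→Large.
The unique mutual best reply is (S, Large), giving (5, 7).
Brio earns 8 sequentially versus 7 at the Nash outcome: better off.

better off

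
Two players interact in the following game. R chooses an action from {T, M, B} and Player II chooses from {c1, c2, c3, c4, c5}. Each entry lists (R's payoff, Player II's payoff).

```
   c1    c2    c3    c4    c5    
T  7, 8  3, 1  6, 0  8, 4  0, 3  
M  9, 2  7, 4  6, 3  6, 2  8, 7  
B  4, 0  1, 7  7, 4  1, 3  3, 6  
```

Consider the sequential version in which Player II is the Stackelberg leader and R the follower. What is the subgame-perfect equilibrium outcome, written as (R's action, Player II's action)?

(M, c5)

R best-responds to each possible Player II move:
- c1: BR = M, leader payoff 2.
- c2: BR = M, leader payoff 4.
- c3: BR = B, leader payoff 4.
- c4: BR = T, leader payoff 4.
- c5: BR = M, leader payoff 7.
Player II's induced payoffs are 2, 4, 4, 4, 7, so Player II commits to c5. Subgame-perfect outcome: (M, c5) with payoffs (8, 7).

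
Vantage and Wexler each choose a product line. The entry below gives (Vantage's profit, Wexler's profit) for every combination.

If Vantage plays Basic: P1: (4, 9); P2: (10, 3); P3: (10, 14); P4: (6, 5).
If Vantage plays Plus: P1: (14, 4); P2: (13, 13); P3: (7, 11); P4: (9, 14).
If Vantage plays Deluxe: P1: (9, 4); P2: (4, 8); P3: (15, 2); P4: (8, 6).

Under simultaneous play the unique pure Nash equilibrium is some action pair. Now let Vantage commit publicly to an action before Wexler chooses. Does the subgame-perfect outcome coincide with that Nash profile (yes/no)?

Backward induction with Vantage moving first.
- Basic → Wexler plays P3 (best of 9, 3, 14, 5); Vantage gets 10.
- Plus → Wexler plays P4 (best of 4, 13, 11, 14); Vantage gets 9.
- Deluxe → Wexler plays P2 (best of 4, 8, 2, 6); Vantage gets 4.
Among 10, 9, 4, the best is 10 at Basic. Subgame-perfect outcome: (Basic, P3) with payoffs (10, 14).
Now find the simultaneous Nash equilibrium.
Vantage's best replies: P1→Plus; P2→Plus; P3→Deluxe; P4→Plus.
Wexler's best replies: Basic→P3; Plus→P4; Deluxe→P2.
Only (Plus, P4) has each player best-responding; Nash payoffs (9, 14).
Sequential outcome (Basic, P3) differs from the Nash profile (Plus, P4).

no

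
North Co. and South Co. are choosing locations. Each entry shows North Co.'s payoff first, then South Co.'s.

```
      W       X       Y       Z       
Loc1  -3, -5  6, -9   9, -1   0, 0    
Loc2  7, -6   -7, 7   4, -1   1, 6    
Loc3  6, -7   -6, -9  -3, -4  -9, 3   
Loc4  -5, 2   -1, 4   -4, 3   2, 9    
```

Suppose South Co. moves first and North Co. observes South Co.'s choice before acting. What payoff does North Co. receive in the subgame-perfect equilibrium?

Work backward from North Co.'s decision.
- W: North Co. compares -3, 7, 6, -5 and picks Loc2; South Co. would get -6.
- X: North Co. compares 6, -7, -6, -1 and picks Loc1; South Co. would get -9.
- Y: North Co. compares 9, 4, -3, -4 and picks Loc1; South Co. would get -1.
- Z: North Co. compares 0, 1, -9, 2 and picks Loc4; South Co. would get 9.
Among -6, -9, -1, 9, the best is 9 at Z. Subgame-perfect outcome: (Loc4, Z) with payoffs (2, 9).

2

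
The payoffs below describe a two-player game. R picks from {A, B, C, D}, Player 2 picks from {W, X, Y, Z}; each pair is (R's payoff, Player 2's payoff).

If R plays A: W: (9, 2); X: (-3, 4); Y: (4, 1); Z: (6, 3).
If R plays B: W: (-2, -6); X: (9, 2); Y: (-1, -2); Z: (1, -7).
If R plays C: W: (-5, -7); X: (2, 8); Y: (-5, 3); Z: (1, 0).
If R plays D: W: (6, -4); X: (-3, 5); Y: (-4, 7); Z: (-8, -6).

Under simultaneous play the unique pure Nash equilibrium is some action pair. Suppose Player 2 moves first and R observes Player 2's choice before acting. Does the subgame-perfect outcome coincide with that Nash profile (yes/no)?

no

Solve by backward induction (Player 2 leads).
- W → R plays A (best of 9, -2, -5, 6); Player 2 gets 2.
- X → R plays B (best of -3, 9, 2, -3); Player 2 gets 2.
- Y → R plays A (best of 4, -1, -5, -4); Player 2 gets 1.
- Z → R plays A (best of 6, 1, 1, -8); Player 2 gets 3.
Among 2, 2, 1, 3, the best is 3 at Z. Subgame-perfect outcome: (A, Z) with payoffs (6, 3).
Now find the simultaneous Nash equilibrium.
R's best replies: W→A; X→B; Y→A; Z→A.
Player 2's best replies: A→X; B→X; C→X; D→Y.
Only (B, X) has each player best-responding; Nash payoffs (9, 2).
Sequential outcome (A, Z) differs from the Nash profile (B, X).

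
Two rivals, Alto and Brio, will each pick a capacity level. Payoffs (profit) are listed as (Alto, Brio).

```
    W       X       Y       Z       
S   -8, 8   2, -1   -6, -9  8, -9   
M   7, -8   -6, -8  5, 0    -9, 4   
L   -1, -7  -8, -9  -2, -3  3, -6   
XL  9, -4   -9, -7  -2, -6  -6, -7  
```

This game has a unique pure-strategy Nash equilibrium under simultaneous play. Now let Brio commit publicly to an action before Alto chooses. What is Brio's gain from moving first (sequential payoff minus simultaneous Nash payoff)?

4

Work backward from Alto's decision.
- W → Alto plays XL (best of -8, 7, -1, 9); Brio gets -4.
- X → Alto plays S (best of 2, -6, -8, -9); Brio gets -1.
- Y → Alto plays M (best of -6, 5, -2, -2); Brio gets 0.
- Z → Alto plays S (best of 8, -9, 3, -6); Brio gets -9.
Brio's induced payoffs are -4, -1, 0, -9, so Brio commits to Y. Subgame-perfect outcome: (M, Y) with payoffs (5, 0).
For the simultaneous game, intersect best replies.
Alto's best replies: W→XL; X→S; Y→M; Z→S.
Brio's best replies: S→W; M→Z; L→Y; XL→W.
The unique mutual best reply is (XL, W), giving (9, -4).
Brio's commitment gain: 0 − -4 = 4.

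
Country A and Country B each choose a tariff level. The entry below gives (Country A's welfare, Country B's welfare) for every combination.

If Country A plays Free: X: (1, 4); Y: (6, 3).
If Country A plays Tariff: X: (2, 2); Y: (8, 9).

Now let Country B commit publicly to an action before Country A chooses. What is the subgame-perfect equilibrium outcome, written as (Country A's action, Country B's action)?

Solve by backward induction (Country B leads).
- X: Country A compares 1, 2 and picks Tariff; Country B would get 2.
- Y: Country A compares 6, 8 and picks Tariff; Country B would get 9.
Country B's induced payoffs are 2, 9, so Country B commits to Y. Subgame-perfect outcome: (Tariff, Y) with payoffs (8, 9).

(Tariff, Y)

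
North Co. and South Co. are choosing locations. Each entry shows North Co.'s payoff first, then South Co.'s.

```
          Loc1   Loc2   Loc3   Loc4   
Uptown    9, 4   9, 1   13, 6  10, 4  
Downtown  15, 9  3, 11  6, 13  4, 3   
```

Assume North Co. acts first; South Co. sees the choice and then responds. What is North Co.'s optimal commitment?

Uptown

South Co. best-responds to each possible North Co. move:
- Uptown: South Co. compares 4, 1, 6, 4 and picks Loc3; North Co. would get 13.
- Downtown: South Co. compares 9, 11, 13, 3 and picks Loc3; North Co. would get 6.
Maximizing over 13, 6, North Co. chooses Uptown. Subgame-perfect outcome: (Uptown, Loc3) with payoffs (13, 6).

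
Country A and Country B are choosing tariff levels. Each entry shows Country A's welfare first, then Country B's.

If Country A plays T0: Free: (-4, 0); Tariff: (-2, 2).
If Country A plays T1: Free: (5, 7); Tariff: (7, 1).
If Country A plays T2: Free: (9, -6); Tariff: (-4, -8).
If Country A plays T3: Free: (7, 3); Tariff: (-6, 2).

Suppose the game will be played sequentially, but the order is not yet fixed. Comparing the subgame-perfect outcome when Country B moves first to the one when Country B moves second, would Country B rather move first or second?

first

If Country A leads: Country B's best replies are T0→Tariff, T1→Free, T2→Free, T3→Free; Country A's induced payoffs -2, 5, 9, 7; outcome (T2, Free), payoffs (9, -6).
If Country B leads: Country A's best replies are Free→T2, Tariff→T1; Country B's induced payoffs -6, 1; outcome (T1, Tariff), payoffs (7, 1).
Country B gets 1 moving first and -6 moving second, so Country B prefers to move first.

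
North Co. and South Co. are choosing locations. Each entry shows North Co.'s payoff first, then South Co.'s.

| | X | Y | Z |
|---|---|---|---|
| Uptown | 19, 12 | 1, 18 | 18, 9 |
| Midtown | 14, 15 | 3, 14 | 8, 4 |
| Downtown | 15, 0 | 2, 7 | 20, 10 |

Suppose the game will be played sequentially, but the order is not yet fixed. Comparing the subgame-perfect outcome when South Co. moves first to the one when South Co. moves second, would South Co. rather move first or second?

If North Co. leads: South Co.'s best replies are Uptown→Y, Midtown→X, Downtown→Z; North Co.'s induced payoffs 1, 14, 20; outcome (Downtown, Z), payoffs (20, 10).
If South Co. leads: North Co.'s best replies are X→Uptown, Y→Midtown, Z→Downtown; South Co.'s induced payoffs 12, 14, 10; outcome (Midtown, Y), payoffs (3, 14).
South Co. gets 14 moving first and 10 moving second, so South Co. prefers to move first.

first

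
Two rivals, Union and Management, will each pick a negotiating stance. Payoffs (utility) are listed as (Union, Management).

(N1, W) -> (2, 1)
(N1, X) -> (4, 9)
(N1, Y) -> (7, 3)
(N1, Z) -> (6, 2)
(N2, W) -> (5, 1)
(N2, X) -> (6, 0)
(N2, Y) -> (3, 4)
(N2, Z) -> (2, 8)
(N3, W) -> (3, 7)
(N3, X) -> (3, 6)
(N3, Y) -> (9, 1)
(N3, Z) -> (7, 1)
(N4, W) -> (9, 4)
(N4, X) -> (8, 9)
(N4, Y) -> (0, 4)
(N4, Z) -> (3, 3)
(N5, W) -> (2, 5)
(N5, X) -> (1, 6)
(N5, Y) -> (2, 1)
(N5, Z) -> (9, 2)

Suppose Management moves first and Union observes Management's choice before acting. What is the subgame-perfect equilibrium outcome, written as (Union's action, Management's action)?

(N4, X)

Backward induction with Management moving first.
- W: BR = N4, leader payoff 4.
- X: BR = N4, leader payoff 9.
- Y: BR = N3, leader payoff 1.
- Z: BR = N5, leader payoff 2.
Among 4, 9, 1, 2, the best is 9 at X. Subgame-perfect outcome: (N4, X) with payoffs (8, 9).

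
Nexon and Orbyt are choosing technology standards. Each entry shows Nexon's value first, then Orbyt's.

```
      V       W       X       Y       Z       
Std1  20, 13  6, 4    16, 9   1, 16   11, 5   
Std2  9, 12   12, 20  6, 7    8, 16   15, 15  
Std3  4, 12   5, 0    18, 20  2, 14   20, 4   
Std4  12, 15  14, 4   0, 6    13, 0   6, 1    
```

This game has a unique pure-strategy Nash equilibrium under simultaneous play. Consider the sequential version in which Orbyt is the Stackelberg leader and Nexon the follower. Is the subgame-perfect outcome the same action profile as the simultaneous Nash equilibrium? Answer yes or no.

yes

Nexon best-responds to each possible Orbyt move:
- V: BR = Std1, leader payoff 13.
- W: BR = Std4, leader payoff 4.
- X: BR = Std3, leader payoff 20.
- Y: BR = Std4, leader payoff 0.
- Z: BR = Std3, leader payoff 4.
Orbyt's induced payoffs are 13, 4, 20, 0, 4, so Orbyt commits to X. Subgame-perfect outcome: (Std3, X) with payoffs (18, 20).
For the simultaneous game, intersect best replies.
Nexon's best replies: V→Std1; W→Std4; X→Std3; Y→Std4; Z→Std3.
Orbyt's best replies: Std1→Y; Std2→W; Std3→X; Std4→V.
Only (Std3, X) has each player best-responding; Nash payoffs (18, 20).
Sequential outcome (Std3, X) coincides with the Nash profile (Std3, X).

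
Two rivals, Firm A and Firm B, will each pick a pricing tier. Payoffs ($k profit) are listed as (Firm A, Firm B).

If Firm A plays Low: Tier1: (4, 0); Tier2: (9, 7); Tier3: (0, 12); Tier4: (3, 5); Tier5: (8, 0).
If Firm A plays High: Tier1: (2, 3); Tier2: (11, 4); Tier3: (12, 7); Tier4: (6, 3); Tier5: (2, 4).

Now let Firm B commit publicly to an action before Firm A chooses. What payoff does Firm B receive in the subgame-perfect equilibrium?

Solve by backward induction (Firm B leads).
- Tier1: Firm A compares 4, 2 and picks Low; Firm B would get 0.
- Tier2: Firm A compares 9, 11 and picks High; Firm B would get 4.
- Tier3: Firm A compares 0, 12 and picks High; Firm B would get 7.
- Tier4: Firm A compares 3, 6 and picks High; Firm B would get 3.
- Tier5: Firm A compares 8, 2 and picks Low; Firm B would get 0.
Firm B's induced payoffs are 0, 4, 7, 3, 0, so Firm B commits to Tier3. Subgame-perfect outcome: (High, Tier3) with payoffs (12, 7).

7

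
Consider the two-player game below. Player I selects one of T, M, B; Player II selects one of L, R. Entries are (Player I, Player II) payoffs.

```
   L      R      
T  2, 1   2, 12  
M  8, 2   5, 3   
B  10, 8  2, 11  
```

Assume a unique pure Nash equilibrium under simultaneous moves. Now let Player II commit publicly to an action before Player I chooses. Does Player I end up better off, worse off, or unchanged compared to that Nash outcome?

better off

Backward induction with Player II moving first.
- L: Player I compares 2, 8, 10 and picks B; Player II would get 8.
- R: Player I compares 2, 5, 2 and picks M; Player II would get 3.
Player II's induced payoffs are 8, 3, so Player II commits to L. Subgame-perfect outcome: (B, L) with payoffs (10, 8).
Now find the simultaneous Nash equilibrium.
Player I's best replies: L→B; R→M.
Player II's best replies: T→R; M→R; B→R.
Only (M, R) has each player best-responding; Nash payoffs (5, 3).
Player I earns 10 sequentially versus 5 at the Nash outcome: better off.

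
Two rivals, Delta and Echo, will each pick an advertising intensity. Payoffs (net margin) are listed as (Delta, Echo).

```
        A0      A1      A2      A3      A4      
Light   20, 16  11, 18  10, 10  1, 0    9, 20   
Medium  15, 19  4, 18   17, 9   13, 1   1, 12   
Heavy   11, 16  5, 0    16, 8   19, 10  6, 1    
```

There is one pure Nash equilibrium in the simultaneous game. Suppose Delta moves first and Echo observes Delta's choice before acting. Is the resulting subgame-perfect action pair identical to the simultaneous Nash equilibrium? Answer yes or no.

no

Solve by backward induction (Delta leads).
- Light: BR = A4, leader payoff 9.
- Medium: BR = A0, leader payoff 15.
- Heavy: BR = A0, leader payoff 11.
Among 9, 15, 11, the best is 15 at Medium. Subgame-perfect outcome: (Medium, A0) with payoffs (15, 19).
Under simultaneous play:
Delta's best replies: A0→Light; A1→Light; A2→Medium; A3→Heavy; A4→Light.
Echo's best replies: Light→A4; Medium→A0; Heavy→A0.
Only (Light, A4) has each player best-responding; Nash payoffs (9, 20).
Sequential outcome (Medium, A0) differs from the Nash profile (Light, A4).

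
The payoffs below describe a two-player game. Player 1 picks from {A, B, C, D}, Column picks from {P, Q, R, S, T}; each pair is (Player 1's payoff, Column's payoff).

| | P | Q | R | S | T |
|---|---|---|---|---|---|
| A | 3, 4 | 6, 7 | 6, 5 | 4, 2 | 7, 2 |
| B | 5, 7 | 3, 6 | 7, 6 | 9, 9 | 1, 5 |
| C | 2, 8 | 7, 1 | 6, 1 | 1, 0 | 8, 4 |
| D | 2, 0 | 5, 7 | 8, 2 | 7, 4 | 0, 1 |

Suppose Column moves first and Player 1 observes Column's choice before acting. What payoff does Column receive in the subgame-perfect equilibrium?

Solve by backward induction (Column leads).
- P: Player 1 compares 3, 5, 2, 2 and picks B; Column would get 7.
- Q: Player 1 compares 6, 3, 7, 5 and picks C; Column would get 1.
- R: Player 1 compares 6, 7, 6, 8 and picks D; Column would get 2.
- S: Player 1 compares 4, 9, 1, 7 and picks B; Column would get 9.
- T: Player 1 compares 7, 1, 8, 0 and picks C; Column would get 4.
Maximizing over 7, 1, 2, 9, 4, Column chooses S. Subgame-perfect outcome: (B, S) with payoffs (9, 9).

9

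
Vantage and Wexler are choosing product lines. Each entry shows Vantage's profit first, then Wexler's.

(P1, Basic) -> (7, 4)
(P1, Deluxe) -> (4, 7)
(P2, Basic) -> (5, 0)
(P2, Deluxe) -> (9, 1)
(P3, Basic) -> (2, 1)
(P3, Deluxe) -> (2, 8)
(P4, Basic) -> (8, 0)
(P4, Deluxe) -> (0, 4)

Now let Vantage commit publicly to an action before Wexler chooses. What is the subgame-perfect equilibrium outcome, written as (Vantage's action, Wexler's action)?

(P2, Deluxe)

Solve by backward induction (Vantage leads).
- P1: Wexler compares 4, 7 and picks Deluxe; Vantage would get 4.
- P2: Wexler compares 0, 1 and picks Deluxe; Vantage would get 9.
- P3: Wexler compares 1, 8 and picks Deluxe; Vantage would get 2.
- P4: Wexler compares 0, 4 and picks Deluxe; Vantage would get 0.
Among 4, 9, 2, 0, the best is 9 at P2. Subgame-perfect outcome: (P2, Deluxe) with payoffs (9, 1).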